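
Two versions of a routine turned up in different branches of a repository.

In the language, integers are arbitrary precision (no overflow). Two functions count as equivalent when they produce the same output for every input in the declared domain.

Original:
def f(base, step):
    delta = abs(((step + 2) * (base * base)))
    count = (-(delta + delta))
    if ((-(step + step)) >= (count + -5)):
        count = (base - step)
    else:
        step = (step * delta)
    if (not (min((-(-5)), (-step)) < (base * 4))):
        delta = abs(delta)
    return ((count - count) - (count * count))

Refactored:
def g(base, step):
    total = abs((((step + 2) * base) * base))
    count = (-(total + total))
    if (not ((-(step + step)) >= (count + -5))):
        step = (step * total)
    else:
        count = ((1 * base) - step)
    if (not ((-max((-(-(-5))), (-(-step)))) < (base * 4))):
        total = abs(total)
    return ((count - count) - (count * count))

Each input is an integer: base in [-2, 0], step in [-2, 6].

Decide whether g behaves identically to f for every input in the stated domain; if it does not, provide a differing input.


Side by side, the visible changes include: min/max/abs usage differs; constant usage differs; arithmetic usage differs; boolean connective usage differs; local variable names differ.
As a probe, take base=-2, step=3: f runs delta=20, then count=-40, then ((-(step + step)) >= (count + -5)) is true, then count=-5, then (not (min((-(-5)), (-step)) < (base * 4))) is true, then delta=20, then returns -25; g runs total=20, then count=-40, then (not ((-(step + step)) >= (count + -5))) is false, then count=-5, then (not ((-max((-(-(-5))), (-(-step)))) < (base * 4))) is true, then total=20, then returns -25; both end at -25.
An exhaustive pass over the 27 declared inputs shows identical outputs.
verdict: equivalent


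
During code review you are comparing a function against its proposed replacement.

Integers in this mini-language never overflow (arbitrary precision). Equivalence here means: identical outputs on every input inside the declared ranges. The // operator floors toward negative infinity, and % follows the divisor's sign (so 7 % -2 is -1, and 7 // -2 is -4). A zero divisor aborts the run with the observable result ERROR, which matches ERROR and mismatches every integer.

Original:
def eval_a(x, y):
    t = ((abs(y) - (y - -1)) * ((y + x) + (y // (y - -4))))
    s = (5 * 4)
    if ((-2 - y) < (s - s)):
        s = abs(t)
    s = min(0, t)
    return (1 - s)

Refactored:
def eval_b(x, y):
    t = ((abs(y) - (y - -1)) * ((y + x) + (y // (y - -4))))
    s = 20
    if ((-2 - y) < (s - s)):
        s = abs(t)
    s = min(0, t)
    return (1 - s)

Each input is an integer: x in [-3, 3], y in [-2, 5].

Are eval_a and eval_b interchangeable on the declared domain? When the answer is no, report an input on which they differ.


Comparing the listings, the differences include: arithmetic usage differs, and constant usage differs.
As a probe, take x=0, y=-2: eval_a runs t = -9; s = 20; ((-2 - y) < (s - s)) -> false; s = -9; return 10; eval_b runs t = -9; s = 20; ((-2 - y) < (s - s)) -> false; s = -9; return 10; both end at 10.
Across all 56 domain points the two functions coincide.
verdict: equivalent


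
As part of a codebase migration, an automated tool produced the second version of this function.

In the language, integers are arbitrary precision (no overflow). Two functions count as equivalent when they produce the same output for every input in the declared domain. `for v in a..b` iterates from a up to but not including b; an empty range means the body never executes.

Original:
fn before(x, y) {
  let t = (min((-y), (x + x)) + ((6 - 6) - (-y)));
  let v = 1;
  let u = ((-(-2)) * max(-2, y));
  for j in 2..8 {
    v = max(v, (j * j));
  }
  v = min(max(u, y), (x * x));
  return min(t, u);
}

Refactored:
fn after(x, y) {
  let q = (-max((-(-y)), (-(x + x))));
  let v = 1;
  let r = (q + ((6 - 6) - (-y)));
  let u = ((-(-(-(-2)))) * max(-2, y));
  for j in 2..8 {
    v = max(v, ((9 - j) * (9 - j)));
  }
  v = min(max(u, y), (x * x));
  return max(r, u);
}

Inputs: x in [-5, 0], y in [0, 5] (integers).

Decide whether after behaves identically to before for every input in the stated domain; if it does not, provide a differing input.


On input x=-5, y=0, before returns -10 while after returns 0.
verdict: not equivalent; witness: x=-5, y=0


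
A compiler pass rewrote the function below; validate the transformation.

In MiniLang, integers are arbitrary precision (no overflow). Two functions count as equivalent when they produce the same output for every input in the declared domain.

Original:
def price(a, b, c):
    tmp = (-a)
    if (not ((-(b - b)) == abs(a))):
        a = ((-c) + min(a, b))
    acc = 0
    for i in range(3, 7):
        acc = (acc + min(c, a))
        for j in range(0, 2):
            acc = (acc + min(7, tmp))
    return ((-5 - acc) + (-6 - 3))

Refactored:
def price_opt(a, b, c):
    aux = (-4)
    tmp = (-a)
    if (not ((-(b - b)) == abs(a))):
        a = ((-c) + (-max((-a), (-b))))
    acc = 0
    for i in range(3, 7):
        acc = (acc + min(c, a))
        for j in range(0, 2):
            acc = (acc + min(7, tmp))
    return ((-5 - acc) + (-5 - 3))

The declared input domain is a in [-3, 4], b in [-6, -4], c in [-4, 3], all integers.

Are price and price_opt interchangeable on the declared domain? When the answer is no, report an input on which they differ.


Take a=-3, b=-6, c=-4.
price: tmp becomes 3; next (not ((-(b - b)) == abs(a))) evaluates to true; next a becomes -2; next acc becomes 0; next at i=3:; next acc becomes -4; next at j=0:; next acc becomes -1; next at j=1:; next acc becomes 2; next at i=4:; next acc becomes -2; next at j=0:; next acc becomes 1; next at j=1:; next acc becomes 4; next at i=5:; next acc becomes 0; next at j=0:; next acc becomes 3; next at j=1:; next acc becomes 6; next at i=6:; next acc becomes 2; next at j=0:; next acc becomes 5; next at j=1:; next acc becomes 8; next final value -22
price_opt: aux becomes -4; next tmp becomes 3; next (not ((-(b - b)) == abs(a))) evaluates to true; next a becomes -2; next acc becomes 0; next at i=3:; next acc becomes -4; next at j=0:; next acc becomes -1; next at j=1:; next acc becomes 2; next at i=4:; next acc becomes -2; next at j=0:; next acc becomes 1; next at j=1:; next acc becomes 4; next at i=5:; next acc becomes 0; next at j=0:; next acc becomes 3; next at j=1:; next acc becomes 6; next at i=6:; next acc becomes 2; next at j=0:; next acc becomes 5; next at j=1:; next acc becomes 8; next final value -21
-22 against -21: the behavior changed.
verdict: not equivalent; witness: a=-3, b=-6, c=-4


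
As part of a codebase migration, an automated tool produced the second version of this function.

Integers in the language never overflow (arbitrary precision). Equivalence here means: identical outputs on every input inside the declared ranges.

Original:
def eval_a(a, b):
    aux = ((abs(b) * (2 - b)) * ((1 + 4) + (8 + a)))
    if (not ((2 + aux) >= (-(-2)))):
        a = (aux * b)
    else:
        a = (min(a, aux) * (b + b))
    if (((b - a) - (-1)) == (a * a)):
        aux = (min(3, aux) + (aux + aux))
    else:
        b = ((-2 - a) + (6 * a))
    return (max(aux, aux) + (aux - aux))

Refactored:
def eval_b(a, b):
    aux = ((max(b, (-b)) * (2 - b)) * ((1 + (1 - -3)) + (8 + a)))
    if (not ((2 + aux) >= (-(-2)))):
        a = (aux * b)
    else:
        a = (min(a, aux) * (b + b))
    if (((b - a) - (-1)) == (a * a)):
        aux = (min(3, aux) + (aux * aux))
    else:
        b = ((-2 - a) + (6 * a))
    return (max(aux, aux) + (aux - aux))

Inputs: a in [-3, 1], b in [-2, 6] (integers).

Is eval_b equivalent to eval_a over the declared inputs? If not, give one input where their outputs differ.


The rewrite breaks on a=-1, b=1, where the results are 27 and 147.
eval_a: aux = 12; (not ((2 + aux) >= (-(-2)))) -> false; a = -2; (((b - a) - (-1)) == (a * a)) -> true; aux = 27; return 27
eval_b: aux = 12; (not ((2 + aux) >= (-(-2)))) -> false; a = -2; (((b - a) - (-1)) == (a * a)) -> true; aux = 147; return 147
verdict: not equivalent; witness: a=-1, b=1


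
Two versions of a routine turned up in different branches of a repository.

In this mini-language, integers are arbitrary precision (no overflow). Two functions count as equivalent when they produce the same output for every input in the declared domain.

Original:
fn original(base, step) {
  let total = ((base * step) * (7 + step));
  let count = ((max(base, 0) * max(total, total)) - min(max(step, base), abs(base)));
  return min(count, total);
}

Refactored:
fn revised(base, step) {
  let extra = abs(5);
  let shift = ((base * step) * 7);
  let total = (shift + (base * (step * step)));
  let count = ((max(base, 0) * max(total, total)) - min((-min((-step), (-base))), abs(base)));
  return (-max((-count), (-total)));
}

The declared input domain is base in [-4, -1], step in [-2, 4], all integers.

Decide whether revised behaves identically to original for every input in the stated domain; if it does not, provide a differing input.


Comparing the listings, the differences include: statement counts differ; constant usage differs; arithmetic usage differs; min/max/abs usage differs; local variable names differ.
Tracing base=-3, step=4: original: total := -132 | count := -3 | result -132 | revised: extra := 5 | shift := -84 | total := -132 | count := -3 | result -132 — matching result -132.
An exhaustive pass over the 28 declared inputs shows identical outputs.
verdict: equivalent


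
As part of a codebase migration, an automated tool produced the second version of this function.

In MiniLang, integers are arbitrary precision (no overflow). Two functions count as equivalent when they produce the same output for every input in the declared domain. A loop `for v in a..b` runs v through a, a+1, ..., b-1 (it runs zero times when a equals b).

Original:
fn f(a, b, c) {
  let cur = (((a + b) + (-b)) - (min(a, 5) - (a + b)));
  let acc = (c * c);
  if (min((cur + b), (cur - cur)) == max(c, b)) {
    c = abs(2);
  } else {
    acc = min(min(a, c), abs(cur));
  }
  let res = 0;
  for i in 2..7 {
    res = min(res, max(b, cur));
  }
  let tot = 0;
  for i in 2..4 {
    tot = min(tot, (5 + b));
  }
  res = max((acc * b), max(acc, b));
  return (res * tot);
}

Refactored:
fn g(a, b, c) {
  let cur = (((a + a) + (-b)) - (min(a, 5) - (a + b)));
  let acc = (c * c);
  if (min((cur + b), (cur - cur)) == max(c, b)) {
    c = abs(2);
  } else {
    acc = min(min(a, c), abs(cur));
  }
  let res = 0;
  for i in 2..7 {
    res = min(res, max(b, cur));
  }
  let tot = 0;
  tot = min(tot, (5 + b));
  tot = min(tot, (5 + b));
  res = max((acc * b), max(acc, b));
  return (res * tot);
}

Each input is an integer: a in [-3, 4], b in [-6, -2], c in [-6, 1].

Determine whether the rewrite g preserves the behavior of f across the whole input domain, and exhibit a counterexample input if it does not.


Consider the input a=1, b=-6, c=-4.
f: cur = -5; acc = 16; (min((cur + b), (cur - cur)) == max(c, b)) -> false; acc = -4; res = 0; [i=2]; res = -5; [i=3]; res = -5; [i=4]; res = -5; [i=5]; res = -5; [i=6]; res = -5; tot = 0; [i=2]; tot = -1; [i=3]; tot = -1; res = 24; return -24
g: cur = 2; acc = 16; (min((cur + b), (cur - cur)) == max(c, b)) -> true; c = 2; res = 0; [i=2]; res = 0; [i=3]; res = 0; [i=4]; res = 0; [i=5]; res = 0; [i=6]; res = 0; tot = 0; tot = -1; tot = -1; res = 16; return -16
-24 against -16: the behavior changed.
verdict: not equivalent; witness: a=1, b=-6, c=-4


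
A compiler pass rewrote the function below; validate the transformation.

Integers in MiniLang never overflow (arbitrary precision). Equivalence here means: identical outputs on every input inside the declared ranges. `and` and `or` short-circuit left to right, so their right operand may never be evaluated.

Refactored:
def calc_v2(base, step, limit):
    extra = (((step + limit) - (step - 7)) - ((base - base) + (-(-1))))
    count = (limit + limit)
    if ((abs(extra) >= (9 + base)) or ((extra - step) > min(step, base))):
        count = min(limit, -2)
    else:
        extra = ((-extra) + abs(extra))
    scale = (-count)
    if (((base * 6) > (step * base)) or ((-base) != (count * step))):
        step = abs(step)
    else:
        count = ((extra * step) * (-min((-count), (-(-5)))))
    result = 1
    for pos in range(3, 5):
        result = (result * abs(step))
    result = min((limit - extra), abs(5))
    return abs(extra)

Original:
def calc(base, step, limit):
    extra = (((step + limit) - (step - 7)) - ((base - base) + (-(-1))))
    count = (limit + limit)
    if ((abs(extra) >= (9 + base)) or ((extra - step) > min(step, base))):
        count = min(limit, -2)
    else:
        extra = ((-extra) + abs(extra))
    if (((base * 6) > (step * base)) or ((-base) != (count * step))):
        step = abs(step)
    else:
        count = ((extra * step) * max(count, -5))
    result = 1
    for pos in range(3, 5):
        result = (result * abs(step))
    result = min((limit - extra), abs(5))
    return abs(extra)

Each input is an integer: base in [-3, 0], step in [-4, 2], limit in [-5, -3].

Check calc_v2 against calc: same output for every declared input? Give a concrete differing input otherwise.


Equivalent — the differences include local variable names differ, and min/max/abs usage differs, and statement counts differ, yet no declared input distinguishes the two.
Spot check at base=-3, step=1, limit=-4 — calc: extra=2, then count=-8, then ((abs(extra) >= (9 + base)) or ((extra - step) > min(step, base))) is true, then count=-4, then (((base * 6) > (step * base)) or ((-base) != (count * step))) is true, then step=1, then result=1, then (pos=3), then result=1, then (pos=4), then result=1, then result=-6, then returns 2. calc_v2: extra=2, then count=-8, then ((abs(extra) >= (9 + base)) or ((extra - step) > min(step, base))) is true, then count=-4, then scale=4, then (((base * 6) > (step * base)) or ((-base) != (count * step))) is true, then step=1, then result=1, then (pos=3), then result=1, then (pos=4), then result=1, then result=-6, then returns 2. Both give 2.
Across all 84 domain points the two functions coincide.
verdict: equivalent


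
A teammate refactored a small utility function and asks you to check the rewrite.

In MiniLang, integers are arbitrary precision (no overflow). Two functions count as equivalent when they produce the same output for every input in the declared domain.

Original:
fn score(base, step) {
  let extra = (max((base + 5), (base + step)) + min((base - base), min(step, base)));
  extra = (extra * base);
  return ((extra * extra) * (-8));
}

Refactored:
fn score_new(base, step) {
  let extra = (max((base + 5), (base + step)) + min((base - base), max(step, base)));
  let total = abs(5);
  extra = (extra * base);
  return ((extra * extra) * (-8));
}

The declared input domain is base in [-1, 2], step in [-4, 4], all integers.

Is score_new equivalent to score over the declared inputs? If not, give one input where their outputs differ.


On input base=-1, step=-4, score returns 0 while score_new returns -72.
verdict: not equivalent; witness: base=-1, step=-4


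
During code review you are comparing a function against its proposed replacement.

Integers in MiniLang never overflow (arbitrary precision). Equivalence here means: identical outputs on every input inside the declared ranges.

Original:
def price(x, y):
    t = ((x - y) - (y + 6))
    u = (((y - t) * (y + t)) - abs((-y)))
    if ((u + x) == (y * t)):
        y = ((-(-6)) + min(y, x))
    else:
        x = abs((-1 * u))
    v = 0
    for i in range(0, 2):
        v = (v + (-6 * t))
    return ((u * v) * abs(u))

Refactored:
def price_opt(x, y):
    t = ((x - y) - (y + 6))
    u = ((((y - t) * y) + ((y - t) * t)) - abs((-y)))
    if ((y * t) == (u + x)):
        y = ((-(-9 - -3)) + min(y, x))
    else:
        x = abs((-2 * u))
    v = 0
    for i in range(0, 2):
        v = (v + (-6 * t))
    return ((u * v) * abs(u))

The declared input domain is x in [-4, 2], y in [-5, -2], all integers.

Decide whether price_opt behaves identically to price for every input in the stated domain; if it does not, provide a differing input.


The edit looks behavioral (`-1` became `-2`), but over these ranges it never changes the outcome.
One worked example (x=1, y=-3) — price: t := 1 | u := 5 | ((u + x) == (y * t)): false | x := 5 | v := 0 | iter i=0: | v := -6 | iter i=1: | v := -12 | result -300; price_opt: t := 1 | u := 5 | ((y * t) == (u + x)): false | x := 10 | v := 0 | iter i=0: | v := -6 | iter i=1: | v := -12 | result -300; agreement on -300.
Every one of the 28 inputs gives matching results.
verdict: equivalent


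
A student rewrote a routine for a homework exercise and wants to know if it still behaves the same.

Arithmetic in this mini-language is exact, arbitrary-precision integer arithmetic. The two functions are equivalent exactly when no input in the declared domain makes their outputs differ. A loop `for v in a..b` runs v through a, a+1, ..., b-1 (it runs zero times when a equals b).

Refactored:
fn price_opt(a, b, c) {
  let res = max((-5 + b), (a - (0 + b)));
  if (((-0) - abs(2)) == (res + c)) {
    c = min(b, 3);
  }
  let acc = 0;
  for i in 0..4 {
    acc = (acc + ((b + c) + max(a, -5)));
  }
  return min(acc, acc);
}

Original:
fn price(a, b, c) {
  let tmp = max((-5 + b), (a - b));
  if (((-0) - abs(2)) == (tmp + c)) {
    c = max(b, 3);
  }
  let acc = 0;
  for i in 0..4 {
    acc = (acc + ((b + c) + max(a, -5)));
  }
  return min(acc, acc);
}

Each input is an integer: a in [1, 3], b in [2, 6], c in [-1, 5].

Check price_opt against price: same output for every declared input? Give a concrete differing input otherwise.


At a=1, b=2, c=-1: price gives 24, price_opt gives 20.
verdict: not equivalent; witness: a=1, b=2, c=-1


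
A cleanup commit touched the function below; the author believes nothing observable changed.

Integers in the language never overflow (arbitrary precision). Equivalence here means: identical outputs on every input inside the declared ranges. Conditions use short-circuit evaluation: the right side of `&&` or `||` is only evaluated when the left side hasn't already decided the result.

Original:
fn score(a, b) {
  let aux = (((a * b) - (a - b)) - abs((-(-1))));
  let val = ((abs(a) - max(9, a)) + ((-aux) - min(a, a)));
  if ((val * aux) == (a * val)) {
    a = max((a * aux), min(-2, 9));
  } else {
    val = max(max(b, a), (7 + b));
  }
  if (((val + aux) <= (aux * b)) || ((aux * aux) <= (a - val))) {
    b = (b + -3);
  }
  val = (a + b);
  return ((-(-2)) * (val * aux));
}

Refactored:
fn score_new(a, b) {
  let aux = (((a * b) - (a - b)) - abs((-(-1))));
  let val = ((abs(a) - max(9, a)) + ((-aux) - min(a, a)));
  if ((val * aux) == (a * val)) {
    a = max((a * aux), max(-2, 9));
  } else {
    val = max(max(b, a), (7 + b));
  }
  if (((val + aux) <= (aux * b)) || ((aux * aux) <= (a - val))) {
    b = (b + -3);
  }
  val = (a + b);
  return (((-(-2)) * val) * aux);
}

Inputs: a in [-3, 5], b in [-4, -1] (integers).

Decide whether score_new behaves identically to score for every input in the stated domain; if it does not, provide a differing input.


Take a=2, b=-2.
score: aux = -9; val = 0; ((val * aux) == (a * val)) -> true; a = -2; (((val + aux) <= (aux * b)) || ((aux * aux) <= (a - val))) -> true; b = -5; val = -7; return 126
score_new: aux = -9; val = 0; ((val * aux) == (a * val)) -> true; a = 9; (((val + aux) <= (aux * b)) || ((aux * aux) <= (a - val))) -> true; b = -5; val = 4; return -72
126 and -72 differ, so these are not the same function on this domain.
verdict: not equivalent; witness: a=2, b=-2


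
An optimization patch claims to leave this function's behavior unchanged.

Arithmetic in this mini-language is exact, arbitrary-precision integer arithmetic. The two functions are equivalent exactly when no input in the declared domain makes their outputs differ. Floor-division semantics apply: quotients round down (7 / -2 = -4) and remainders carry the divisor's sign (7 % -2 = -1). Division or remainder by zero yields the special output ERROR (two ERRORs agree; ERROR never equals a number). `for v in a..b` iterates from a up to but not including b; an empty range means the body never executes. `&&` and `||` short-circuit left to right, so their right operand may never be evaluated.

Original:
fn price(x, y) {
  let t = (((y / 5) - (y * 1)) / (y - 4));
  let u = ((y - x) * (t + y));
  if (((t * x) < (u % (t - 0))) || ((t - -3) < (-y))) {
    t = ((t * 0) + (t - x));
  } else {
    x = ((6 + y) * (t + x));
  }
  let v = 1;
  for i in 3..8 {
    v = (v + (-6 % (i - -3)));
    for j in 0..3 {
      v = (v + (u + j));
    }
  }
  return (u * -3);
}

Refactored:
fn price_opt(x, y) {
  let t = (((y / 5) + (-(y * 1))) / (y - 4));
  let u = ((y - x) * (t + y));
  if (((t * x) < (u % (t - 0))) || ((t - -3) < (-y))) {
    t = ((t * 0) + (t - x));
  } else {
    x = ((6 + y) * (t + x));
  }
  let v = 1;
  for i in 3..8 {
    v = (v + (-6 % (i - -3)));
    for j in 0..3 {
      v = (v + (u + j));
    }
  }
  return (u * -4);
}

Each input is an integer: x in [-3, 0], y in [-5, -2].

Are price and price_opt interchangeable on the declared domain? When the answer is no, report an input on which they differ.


Consider the input x=-3, y=-5.
price: t becomes -1; next u becomes 12; next (((t * x) < (u % (t - 0))) || ((t - -3) < (-y))) evaluates to true; next t becomes 2; next v becomes 1; next at i=3:; next v becomes 1; next at j=0:; next v becomes 13; next at j=1:; next v becomes 26; next at j=2:; next v becomes 40; next at i=4:; next v becomes 41; next at j=0:; next v becomes 53; next at j=1:; next v becomes 66; next at j=2:; next v becomes 80; next at i=5:; next v becomes 82; next at j=0:; next v becomes 94; next at j=1:; next v becomes 107; next at j=2:; next v becomes 121; next at i=6:; next v becomes 124; next at j=0:; next v becomes 136; next at j=1:; next v becomes 149; next at j=2:; next v becomes 163; next at i=7:; next v becomes 167; next at j=0:; next v becomes 179; next at j=1:; next v becomes 192; next at j=2:; next v becomes 206; next final value -36
price_opt: t becomes -1; next u becomes 12; next (((t * x) < (u % (t - 0))) || ((t - -3) < (-y))) evaluates to true; next t becomes 2; next v becomes 1; next at i=3:; next v becomes 1; next at j=0:; next v becomes 13; next at j=1:; next v becomes 26; next at j=2:; next v becomes 40; next at i=4:; next v becomes 41; next at j=0:; next v becomes 53; next at j=1:; next v becomes 66; next at j=2:; next v becomes 80; next at i=5:; next v becomes 82; next at j=0:; next v becomes 94; next at j=1:; next v becomes 107; next at j=2:; next v becomes 121; next at i=6:; next v becomes 124; next at j=0:; next v becomes 136; next at j=1:; next v becomes 149; next at j=2:; next v becomes 163; next at i=7:; next v becomes 167; next at j=0:; next v becomes 179; next at j=1:; next v becomes 192; next at j=2:; next v becomes 206; next final value -48
-36 against -48: the behavior changed.
verdict: not equivalent; witness: x=-3, y=-5


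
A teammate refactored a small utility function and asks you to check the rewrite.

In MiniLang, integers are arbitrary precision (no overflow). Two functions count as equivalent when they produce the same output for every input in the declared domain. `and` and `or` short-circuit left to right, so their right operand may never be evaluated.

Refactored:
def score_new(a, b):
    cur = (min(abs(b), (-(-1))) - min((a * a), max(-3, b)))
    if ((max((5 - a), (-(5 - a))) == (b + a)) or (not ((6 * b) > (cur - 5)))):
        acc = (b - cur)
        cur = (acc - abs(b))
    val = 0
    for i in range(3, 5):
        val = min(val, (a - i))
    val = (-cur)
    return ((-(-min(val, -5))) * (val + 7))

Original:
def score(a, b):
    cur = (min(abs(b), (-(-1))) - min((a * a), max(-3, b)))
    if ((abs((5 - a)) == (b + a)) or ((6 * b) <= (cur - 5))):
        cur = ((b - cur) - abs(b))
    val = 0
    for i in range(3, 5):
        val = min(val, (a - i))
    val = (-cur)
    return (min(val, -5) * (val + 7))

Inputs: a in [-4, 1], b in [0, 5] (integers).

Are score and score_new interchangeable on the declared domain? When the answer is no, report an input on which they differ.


Side by side, the visible changes include: min/max/abs usage differs, and arithmetic usage differs, and comparison usage differs, and boolean connective usage differs, and statement counts differ, and constant usage differs, and local variable names differ.
Spot check at a=-2, b=0 — score: cur := 0 | ((abs((5 - a)) == (b + a)) or ((6 * b) <= (cur - 5))): false | val := 0 | iter i=3: | val := -5 | iter i=4: | val := -6 | val := 0 | result -35. score_new: cur := 0 | ((max((5 - a), (-(5 - a))) == (b + a)) or (not ((6 * b) > (cur - 5)))): false | val := 0 | iter i=3: | val := -5 | iter i=4: | val := -6 | val := 0 | result -35. Both give -35.
Every one of the 36 inputs gives matching results.
verdict: equivalent


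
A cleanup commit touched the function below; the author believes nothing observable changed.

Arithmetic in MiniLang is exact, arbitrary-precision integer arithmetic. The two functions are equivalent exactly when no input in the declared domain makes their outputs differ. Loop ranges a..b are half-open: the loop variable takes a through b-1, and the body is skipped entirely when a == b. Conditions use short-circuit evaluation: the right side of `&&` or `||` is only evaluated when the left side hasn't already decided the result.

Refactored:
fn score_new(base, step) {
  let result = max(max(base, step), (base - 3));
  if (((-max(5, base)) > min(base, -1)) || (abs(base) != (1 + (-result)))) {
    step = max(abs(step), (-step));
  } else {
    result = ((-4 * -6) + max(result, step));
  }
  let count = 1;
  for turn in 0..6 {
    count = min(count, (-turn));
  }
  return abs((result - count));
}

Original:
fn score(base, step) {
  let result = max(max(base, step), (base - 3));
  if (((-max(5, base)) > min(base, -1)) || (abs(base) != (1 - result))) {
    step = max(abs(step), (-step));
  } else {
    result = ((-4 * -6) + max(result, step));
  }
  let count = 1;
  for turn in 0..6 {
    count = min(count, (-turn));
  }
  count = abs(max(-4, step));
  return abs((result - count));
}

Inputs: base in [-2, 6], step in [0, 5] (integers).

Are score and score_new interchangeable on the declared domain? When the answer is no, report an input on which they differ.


Consider the input base=-2, step=0.
score: result=0, then (((-max(5, base)) > min(base, -1)) || (abs(base) != (1 - result))) is true, then step=0, then count=1, then (turn=0), then count=0, then (turn=1), then count=-1, then (turn=2), then count=-2, then (turn=3), then count=-3, then (turn=4), then count=-4, then (turn=5), then count=-5, then count=0, then returns 0
score_new: result=0, then (((-max(5, base)) > min(base, -1)) || (abs(base) != (1 + (-result)))) is true, then step=0, then count=1, then (turn=0), then count=0, then (turn=1), then count=-1, then (turn=2), then count=-2, then (turn=3), then count=-3, then (turn=4), then count=-4, then (turn=5), then count=-5, then returns 5
0 and 5 differ, so these are not the same function on this domain.
verdict: not equivalent; witness: base=-2, step=0


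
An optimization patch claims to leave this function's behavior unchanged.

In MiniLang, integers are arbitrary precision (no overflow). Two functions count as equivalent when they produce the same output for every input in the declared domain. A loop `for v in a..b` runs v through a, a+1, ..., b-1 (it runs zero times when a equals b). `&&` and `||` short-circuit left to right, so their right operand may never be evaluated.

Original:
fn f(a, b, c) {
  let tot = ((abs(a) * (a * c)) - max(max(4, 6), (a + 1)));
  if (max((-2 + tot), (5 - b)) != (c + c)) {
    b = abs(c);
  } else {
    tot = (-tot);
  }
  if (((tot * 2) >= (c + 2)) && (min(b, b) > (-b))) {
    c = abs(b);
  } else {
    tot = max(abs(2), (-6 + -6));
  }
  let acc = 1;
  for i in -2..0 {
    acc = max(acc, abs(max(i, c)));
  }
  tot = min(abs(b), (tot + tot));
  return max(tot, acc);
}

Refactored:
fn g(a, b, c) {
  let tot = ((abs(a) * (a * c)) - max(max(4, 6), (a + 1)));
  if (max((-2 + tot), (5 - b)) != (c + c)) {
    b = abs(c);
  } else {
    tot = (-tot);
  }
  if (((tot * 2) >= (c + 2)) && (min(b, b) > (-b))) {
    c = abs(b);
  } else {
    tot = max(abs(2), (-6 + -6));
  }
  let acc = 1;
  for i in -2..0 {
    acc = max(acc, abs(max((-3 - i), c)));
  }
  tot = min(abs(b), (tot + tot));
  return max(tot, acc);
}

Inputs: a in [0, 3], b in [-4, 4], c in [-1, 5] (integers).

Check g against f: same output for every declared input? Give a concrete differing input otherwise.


Behavior is preserved: although arithmetic usage differs; and constant usage differs, the outputs never diverge.
Tracing a=3, b=-2, c=2: f: tot = 12; (max((-2 + tot), (5 - b)) != (c + c)) -> true; b = 2; (((tot * 2) >= (c + 2)) && (min(b, b) > (-b))) -> true; c = 2; acc = 1; [i=-2]; acc = 2; [i=-1]; acc = 2; tot = 2; return 2 | g: tot = 12; (max((-2 + tot), (5 - b)) != (c + c)) -> true; b = 2; (((tot * 2) >= (c + 2)) && (min(b, b) > (-b))) -> true; c = 2; acc = 1; [i=-2]; acc = 2; [i=-1]; acc = 2; tot = 2; return 2 — matching result 2.
Sweeping the whole domain (252 inputs) finds no disagreement.
verdict: equivalent


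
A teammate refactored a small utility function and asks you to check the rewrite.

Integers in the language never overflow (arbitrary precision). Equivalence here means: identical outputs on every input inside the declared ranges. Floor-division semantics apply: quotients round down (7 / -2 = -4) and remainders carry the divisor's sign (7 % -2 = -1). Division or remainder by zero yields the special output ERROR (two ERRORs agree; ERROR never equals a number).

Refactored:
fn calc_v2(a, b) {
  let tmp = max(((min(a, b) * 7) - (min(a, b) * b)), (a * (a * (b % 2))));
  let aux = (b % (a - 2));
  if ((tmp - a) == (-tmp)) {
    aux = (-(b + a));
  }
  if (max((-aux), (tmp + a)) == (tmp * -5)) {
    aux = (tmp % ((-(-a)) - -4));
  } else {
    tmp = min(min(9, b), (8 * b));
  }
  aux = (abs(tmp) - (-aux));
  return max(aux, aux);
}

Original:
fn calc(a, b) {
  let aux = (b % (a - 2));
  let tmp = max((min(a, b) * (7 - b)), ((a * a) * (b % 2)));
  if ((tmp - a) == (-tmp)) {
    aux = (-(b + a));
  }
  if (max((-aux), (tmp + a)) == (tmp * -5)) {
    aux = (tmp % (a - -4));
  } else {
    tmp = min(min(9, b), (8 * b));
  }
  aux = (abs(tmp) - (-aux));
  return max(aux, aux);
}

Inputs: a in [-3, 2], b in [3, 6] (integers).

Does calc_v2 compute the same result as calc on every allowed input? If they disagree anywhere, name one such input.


Side by side, the visible changes include: arithmetic usage differs; and min/max/abs usage differs.
Spot check at a=2, b=6 — calc: division by zero -> ERROR. calc_v2: tmp = 2; division by zero -> ERROR. Both give ERROR.
Every one of the 24 inputs gives matching results.
verdict: equivalent


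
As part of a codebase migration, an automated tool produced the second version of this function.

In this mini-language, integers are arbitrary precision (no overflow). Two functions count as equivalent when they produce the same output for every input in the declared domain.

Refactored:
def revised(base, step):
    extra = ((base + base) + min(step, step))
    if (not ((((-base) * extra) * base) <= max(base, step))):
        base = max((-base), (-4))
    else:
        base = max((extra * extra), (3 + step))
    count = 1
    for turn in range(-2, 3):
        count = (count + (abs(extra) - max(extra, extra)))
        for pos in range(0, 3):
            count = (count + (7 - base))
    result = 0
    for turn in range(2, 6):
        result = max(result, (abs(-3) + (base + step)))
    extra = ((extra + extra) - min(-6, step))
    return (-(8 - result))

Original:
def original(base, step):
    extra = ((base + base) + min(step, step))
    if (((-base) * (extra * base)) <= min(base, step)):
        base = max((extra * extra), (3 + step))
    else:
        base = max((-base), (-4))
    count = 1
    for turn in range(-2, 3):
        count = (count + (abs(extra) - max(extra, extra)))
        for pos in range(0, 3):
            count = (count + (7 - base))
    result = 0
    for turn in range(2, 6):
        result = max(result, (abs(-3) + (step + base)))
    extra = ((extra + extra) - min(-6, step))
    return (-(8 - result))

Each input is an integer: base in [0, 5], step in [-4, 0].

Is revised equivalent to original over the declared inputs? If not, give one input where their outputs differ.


The rewrite breaks on base=0, step=-4, where the results are -8 and 7.
original: extra becomes -4; next (((-base) * (extra * base)) <= min(base, step)) evaluates to false; next base becomes 0; next count becomes 1; next at turn=-2:; next count becomes 9; next at pos=0:; next count becomes 16; next at pos=1:; next count becomes 23; next at pos=2:; next count becomes 30; next at turn=-1:; next count becomes 38; next at pos=0:; next count becomes 45; next at pos=1:; next count becomes 52; next at pos=2:; next count becomes 59; next at turn=0:; next count becomes 67; next at pos=0:; next count becomes 74; next at pos=1:; next count becomes 81; next at pos=2:; next count becomes 88; next at turn=1:; next count becomes 96; next at pos=0:; next count becomes 103; next at pos=1:; next count becomes 110; next at pos=2:; next count becomes 117; next at turn=2:; next count becomes 125; next at pos=0:; next count becomes 132; next at pos=1:; next count becomes 139; next at pos=2:; next count becomes 146; next result becomes 0; next at turn=2:; next result becomes 0; next at turn=3:; next result becomes 0; next at turn=4:; next result becomes 0; next at turn=5:; next result becomes 0; next extra becomes -2; next final value -8
revised: extra becomes -4; next (not ((((-base) * extra) * base) <= max(base, step))) evaluates to false; next base becomes 16; next count becomes 1; next at turn=-2:; next count becomes 9; next at pos=0:; next count becomes 0; next at pos=1:; next count becomes -9; next at pos=2:; next count becomes -18; next at turn=-1:; next count becomes -10; next at pos=0:; next count becomes -19; next at pos=1:; next count becomes -28; next at pos=2:; next count becomes -37; next at turn=0:; next count becomes -29; next at pos=0:; next count becomes -38; next at pos=1:; next count becomes -47; next at pos=2:; next count becomes -56; next at turn=1:; next count becomes -48; next at pos=0:; next count becomes -57; next at pos=1:; next count becomes -66; next at pos=2:; next count becomes -75; next at turn=2:; next count becomes -67; next at pos=0:; next count becomes -76; next at pos=1:; next count becomes -85; next at pos=2:; next count becomes -94; next result becomes 0; next at turn=2:; next result becomes 15; next at turn=3:; next result becomes 15; next at turn=4:; next result becomes 15; next at turn=5:; next result becomes 15; next extra becomes -2; next final value 7
verdict: not equivalent; witness: base=0, step=-4


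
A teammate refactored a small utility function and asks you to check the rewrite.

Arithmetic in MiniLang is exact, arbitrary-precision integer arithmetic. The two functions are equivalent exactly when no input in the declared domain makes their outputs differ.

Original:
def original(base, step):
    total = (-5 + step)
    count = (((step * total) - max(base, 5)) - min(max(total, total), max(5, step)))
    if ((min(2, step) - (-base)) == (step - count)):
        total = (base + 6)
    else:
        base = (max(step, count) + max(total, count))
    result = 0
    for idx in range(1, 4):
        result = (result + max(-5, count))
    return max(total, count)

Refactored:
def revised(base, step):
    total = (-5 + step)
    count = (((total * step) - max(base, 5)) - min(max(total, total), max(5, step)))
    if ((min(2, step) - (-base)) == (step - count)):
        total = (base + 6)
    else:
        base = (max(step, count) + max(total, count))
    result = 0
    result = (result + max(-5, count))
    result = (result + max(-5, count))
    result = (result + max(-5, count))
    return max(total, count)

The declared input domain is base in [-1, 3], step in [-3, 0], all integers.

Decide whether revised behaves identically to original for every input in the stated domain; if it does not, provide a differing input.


Behavior is preserved: although min/max/abs usage differs; arithmetic usage differs; constant usage differs; local variable names differ; statement counts differ; loop structure differs, the outputs never diverge.
Tracing base=0, step=-1: original: total=-6, then count=7, then ((min(2, step) - (-base)) == (step - count)) is false, then base=14, then result=0, then (idx=1), then result=7, then (idx=2), then result=14, then (idx=3), then result=21, then returns 7 | revised: total=-6, then count=7, then ((min(2, step) - (-base)) == (step - count)) is false, then base=14, then result=0, then result=7, then result=14, then result=21, then returns 7 — matching result 7.
Sweeping the whole domain (20 inputs) finds no disagreement.
verdict: equivalent


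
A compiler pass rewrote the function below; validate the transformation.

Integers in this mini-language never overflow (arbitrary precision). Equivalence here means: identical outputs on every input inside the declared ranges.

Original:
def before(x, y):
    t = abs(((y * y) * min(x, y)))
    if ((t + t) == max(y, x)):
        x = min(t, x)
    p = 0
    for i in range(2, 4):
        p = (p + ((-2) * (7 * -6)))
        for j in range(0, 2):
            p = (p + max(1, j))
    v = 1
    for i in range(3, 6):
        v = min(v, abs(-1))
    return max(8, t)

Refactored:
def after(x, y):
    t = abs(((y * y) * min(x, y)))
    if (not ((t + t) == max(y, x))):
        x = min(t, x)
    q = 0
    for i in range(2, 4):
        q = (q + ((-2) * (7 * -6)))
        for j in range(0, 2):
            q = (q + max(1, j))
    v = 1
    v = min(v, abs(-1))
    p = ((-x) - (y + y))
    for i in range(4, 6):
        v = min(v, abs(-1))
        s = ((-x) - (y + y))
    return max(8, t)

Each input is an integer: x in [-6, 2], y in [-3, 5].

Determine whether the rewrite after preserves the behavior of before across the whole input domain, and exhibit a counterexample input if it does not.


Equivalent. One difference looks behavioral, but it never changes the outcome for any declared input.
Sweeping the whole domain (81 inputs) finds no disagreement.
As a probe, take x=1, y=1: before runs t := 1 | ((t + t) == max(y, x)): false | p := 0 | iter i=2: | p := 84 | iter j=0: | p := 85 | iter j=1: | p := 86 | iter i=3: | p := 170 | iter j=0: | p := 171 | iter j=1: | p := 172 | v := 1 | iter i=3: | v := 1 | iter i=4: | v := 1 | iter i=5: | v := 1 | result 8; after runs t := 1 | (not ((t + t) == max(y, x))): true | x := 1 | q := 0 | iter i=2: | q := 84 | iter j=0: | q := 85 | iter j=1: | q := 86 | iter i=3: | q := 170 | iter j=0: | q := 171 | iter j=1: | q := 172 | v := 1 | v := 1 | p := -3 | iter i=4: | v := 1 | s := -3 | iter i=5: | v := 1 | s := -3 | result 8; both end at 8.
verdict: equivalent


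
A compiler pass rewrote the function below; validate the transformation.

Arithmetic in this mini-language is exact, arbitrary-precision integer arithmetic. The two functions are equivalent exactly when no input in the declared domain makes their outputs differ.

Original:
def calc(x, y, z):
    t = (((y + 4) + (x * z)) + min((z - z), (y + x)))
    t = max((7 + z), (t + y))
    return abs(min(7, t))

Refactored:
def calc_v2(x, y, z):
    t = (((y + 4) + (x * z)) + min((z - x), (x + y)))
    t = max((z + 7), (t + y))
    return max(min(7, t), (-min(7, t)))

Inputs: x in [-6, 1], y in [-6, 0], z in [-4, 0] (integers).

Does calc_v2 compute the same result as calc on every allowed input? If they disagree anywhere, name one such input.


Run the pair on x=-1, y=-1, z=-4.
calc: t = 5; t = 4; return 4
calc_v2: t = 4; t = 3; return 3
4 against 3: the behavior changed.
verdict: not equivalent; witness: x=-1, y=-1, z=-4


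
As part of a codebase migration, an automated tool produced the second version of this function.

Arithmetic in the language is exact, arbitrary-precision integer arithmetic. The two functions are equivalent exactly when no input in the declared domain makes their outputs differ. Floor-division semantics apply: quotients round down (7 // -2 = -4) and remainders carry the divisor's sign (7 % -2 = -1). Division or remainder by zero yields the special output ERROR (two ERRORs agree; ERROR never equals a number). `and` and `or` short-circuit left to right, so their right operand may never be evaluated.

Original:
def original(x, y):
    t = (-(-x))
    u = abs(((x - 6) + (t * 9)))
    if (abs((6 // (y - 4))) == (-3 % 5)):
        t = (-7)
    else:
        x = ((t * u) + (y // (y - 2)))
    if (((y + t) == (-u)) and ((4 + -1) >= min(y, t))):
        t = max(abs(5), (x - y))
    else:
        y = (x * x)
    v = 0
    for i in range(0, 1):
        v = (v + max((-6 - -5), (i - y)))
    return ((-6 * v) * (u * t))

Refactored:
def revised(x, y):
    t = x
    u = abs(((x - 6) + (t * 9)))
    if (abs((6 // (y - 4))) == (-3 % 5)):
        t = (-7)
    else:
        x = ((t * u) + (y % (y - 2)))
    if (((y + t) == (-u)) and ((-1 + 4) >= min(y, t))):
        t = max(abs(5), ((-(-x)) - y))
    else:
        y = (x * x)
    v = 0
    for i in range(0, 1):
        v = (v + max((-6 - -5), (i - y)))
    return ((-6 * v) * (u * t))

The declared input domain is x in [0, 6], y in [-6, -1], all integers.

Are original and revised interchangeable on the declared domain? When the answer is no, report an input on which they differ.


The rewrite breaks on x=0, y=-6, where the results are -1296 and -1080.
original: t becomes 0; next u becomes 6; next (abs((6 // (y - 4))) == (-3 % 5)) evaluates to false; next x becomes 0; next (((y + t) == (-u)) and ((4 + -1) >= min(y, t))) evaluates to true; next t becomes 6; next v becomes 0; next at i=0:; next v becomes 6; next final value -1296
revised: t becomes 0; next u becomes 6; next (abs((6 // (y - 4))) == (-3 % 5)) evaluates to false; next x becomes -6; next (((y + t) == (-u)) and ((-1 + 4) >= min(y, t))) evaluates to true; next t becomes 5; next v becomes 0; next at i=0:; next v becomes 6; next final value -1080
verdict: not equivalent; witness: x=0, y=-6
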